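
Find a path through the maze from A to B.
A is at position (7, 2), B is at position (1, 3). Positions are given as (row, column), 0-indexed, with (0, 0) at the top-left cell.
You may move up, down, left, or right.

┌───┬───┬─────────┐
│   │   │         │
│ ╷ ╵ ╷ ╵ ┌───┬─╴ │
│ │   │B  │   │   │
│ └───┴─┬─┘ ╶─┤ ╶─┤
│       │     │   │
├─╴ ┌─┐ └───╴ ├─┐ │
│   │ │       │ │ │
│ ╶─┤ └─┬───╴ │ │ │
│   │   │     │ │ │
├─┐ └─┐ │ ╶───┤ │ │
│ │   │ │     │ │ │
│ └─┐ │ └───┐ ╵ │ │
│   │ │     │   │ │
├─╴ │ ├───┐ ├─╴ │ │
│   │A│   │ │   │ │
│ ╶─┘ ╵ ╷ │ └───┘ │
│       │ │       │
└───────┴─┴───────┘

Finding the shortest path from (7, 2) to (1, 3):
Path length: 17 steps
Directions: up → up → left → up → left → up → right → up → left → up → up → right → down → right → up → right → down

Solution:

┌───┬───┬─────────┐
│↱ ↓│↱ ↓│         │
│ ╷ ╵ ╷ ╵ ┌───┬─╴ │
│↑│↳ ↑│B  │   │   │
│ └───┴─┬─┘ ╶─┤ ╶─┤
│↑ ↰    │     │   │
├─╴ ┌─┐ └───╴ ├─┐ │
│↱ ↑│ │       │ │ │
│ ╶─┤ └─┬───╴ │ │ │
│↑ ↰│   │     │ │ │
├─┐ └─┐ │ ╶───┤ │ │
│ │↑ ↰│ │     │ │ │
│ └─┐ │ └───┐ ╵ │ │
│   │↑│     │   │ │
├─╴ │ ├───┐ ├─╴ │ │
│   │A│   │ │   │ │
│ ╶─┘ ╵ ╷ │ └───┘ │
│       │ │       │
└───────┴─┴───────┘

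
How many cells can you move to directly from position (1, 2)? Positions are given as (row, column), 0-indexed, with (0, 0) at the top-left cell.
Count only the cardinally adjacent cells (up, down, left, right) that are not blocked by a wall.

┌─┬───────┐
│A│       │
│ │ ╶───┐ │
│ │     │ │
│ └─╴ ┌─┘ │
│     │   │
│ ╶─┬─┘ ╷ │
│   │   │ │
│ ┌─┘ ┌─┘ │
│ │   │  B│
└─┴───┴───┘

Checking passable neighbors of (1, 2):
Neighbors: (2, 2), (1, 1), (1, 3)
Count: 3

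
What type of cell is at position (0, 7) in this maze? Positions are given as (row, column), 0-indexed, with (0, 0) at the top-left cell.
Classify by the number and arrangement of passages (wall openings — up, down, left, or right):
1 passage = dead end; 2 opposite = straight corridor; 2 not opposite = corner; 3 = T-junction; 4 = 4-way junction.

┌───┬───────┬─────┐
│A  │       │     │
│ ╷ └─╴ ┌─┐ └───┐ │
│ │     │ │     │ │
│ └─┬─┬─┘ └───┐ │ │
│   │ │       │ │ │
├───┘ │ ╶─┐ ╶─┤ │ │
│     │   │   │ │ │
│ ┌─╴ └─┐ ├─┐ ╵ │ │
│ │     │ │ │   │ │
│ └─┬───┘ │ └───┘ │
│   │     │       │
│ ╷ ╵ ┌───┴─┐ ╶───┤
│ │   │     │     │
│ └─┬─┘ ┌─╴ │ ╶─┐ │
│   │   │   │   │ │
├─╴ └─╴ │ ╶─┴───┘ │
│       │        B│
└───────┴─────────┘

Checking cell at (0, 7):
Number of passages: 2
Cell type: straight corridor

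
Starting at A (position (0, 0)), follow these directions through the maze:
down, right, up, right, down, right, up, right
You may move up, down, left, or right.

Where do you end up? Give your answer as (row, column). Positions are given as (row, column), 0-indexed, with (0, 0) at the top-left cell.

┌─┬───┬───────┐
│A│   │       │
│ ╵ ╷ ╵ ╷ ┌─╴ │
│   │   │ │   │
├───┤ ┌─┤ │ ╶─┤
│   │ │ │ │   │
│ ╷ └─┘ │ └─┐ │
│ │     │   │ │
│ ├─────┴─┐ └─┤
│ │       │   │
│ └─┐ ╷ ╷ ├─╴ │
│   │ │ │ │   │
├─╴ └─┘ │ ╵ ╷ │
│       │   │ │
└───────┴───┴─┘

Following directions step by step:
Start: (0, 0)
  down: (0, 0) → (1, 0)
  right: (1, 0) → (1, 1)
  up: (1, 1) → (0, 1)
  right: (0, 1) → (0, 2)
  down: (0, 2) → (1, 2)
  right: (1, 2) → (1, 3)
  up: (1, 3) → (0, 3)
  right: (0, 3) → (0, 4)
Final position: (0, 4)

Path taken:

┌─┬───┬───────┐
│A│↱ ↓│↱ B    │
│ ╵ ╷ ╵ ╷ ┌─╴ │
│↳ ↑│↳ ↑│ │   │
├───┤ ┌─┤ │ ╶─┤
│   │ │ │ │   │
│ ╷ └─┘ │ └─┐ │
│ │     │   │ │
│ ├─────┴─┐ └─┤
│ │       │   │
│ └─┐ ╷ ╷ ├─╴ │
│   │ │ │ │   │
├─╴ └─┘ │ ╵ ╷ │
│       │   │ │
└───────┴───┴─┘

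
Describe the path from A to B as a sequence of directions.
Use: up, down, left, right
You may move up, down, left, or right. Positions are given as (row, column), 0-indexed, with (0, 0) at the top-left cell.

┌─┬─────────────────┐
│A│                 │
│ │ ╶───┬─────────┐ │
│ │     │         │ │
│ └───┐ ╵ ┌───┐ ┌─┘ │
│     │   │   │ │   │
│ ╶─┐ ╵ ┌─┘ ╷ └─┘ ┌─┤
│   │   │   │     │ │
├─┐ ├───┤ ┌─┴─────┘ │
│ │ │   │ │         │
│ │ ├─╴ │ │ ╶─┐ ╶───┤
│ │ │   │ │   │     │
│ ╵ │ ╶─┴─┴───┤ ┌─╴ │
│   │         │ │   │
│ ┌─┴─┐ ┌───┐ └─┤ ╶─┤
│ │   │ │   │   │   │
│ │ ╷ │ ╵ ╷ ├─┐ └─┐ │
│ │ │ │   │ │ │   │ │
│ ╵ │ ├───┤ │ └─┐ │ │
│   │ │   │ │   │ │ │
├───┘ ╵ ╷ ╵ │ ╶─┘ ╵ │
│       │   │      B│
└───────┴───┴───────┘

Finding the path and converting it to directions:
Path through cells: (0,0) → (1,0) → (2,0) → (3,0) → (3,1) → (4,1) → (5,1) → (6,1) → (6,0) → (7,0) → (8,0) → (9,0) → (9,1) → (8,1) → (7,1) → (7,2) → (8,2) → (9,2) → (10,2) → (10,3) → (9,3) → (9,4) → (10,4) → (10,5) → (9,5) → (8,5) → (7,5) → (7,4) → (8,4) → (8,3) → (7,3) → (6,3) → (6,4) → (6,5) → (6,6) → (7,6) → (7,7) → (8,7) → (8,8) → (9,8) → (10,8) → (10,9)
Directions: down, down, down, right, down, down, down, left, down, down, down, right, up, up, right, down, down, down, right, up, right, down, right, up, up, up, left, down, left, up, up, right, right, right, down, right, down, right, down, down, right

Solution:

┌─┬─────────────────┐
│A│                 │
│ │ ╶───┬─────────┐ │
│↓│     │         │ │
│ └───┐ ╵ ┌───┐ ┌─┘ │
│↓    │   │   │ │   │
│ ╶─┐ ╵ ┌─┘ ╷ └─┘ ┌─┤
│↳ ↓│   │   │     │ │
├─┐ ├───┤ ┌─┴─────┘ │
│ │↓│   │ │         │
│ │ ├─╴ │ │ ╶─┐ ╶───┤
│ │↓│   │ │   │     │
│ ╵ │ ╶─┴─┴───┤ ┌─╴ │
│↓ ↲│  ↱ → → ↓│ │   │
│ ┌─┴─┐ ┌───┐ └─┤ ╶─┤
│↓│↱ ↓│↑│↓ ↰│↳ ↓│   │
│ │ ╷ │ ╵ ╷ ├─┐ └─┐ │
│↓│↑│↓│↑ ↲│↑│ │↳ ↓│ │
│ ╵ │ ├───┤ │ └─┐ │ │
│↳ ↑│↓│↱ ↓│↑│   │↓│ │
├───┘ ╵ ╷ ╵ │ ╶─┘ ╵ │
│    ↳ ↑│↳ ↑│    ↳ B│
└───────┴───┴───────┘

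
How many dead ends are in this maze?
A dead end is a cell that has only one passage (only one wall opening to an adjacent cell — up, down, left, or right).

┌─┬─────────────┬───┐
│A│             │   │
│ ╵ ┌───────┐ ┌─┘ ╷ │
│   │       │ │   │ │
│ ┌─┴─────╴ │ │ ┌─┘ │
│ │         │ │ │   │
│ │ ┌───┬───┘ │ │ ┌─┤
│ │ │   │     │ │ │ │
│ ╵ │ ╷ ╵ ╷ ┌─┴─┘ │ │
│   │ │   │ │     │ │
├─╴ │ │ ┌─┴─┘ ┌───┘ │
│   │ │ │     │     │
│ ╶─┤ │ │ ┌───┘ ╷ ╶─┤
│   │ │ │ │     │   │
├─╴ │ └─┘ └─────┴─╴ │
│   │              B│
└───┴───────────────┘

Checking each cell for number of passages:

Dead ends found at positions:
  (0, 0)
  (0, 7)
  (1, 2)
  (3, 7)
  (3, 9)
  (4, 5)
  (6, 3)
  (6, 5)
  (7, 0)
Total dead ends: 9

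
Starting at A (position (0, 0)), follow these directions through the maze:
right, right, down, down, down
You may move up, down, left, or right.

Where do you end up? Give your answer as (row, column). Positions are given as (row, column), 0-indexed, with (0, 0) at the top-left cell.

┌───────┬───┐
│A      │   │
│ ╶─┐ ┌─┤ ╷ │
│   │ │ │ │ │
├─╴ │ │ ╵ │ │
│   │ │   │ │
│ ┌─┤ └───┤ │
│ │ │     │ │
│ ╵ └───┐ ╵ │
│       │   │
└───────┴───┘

Following directions step by step:
Start: (0, 0)
  right: (0, 0) → (0, 1)
  right: (0, 1) → (0, 2)
  down: (0, 2) → (1, 2)
  down: (1, 2) → (2, 2)
  down: (2, 2) → (3, 2)
Final position: (3, 2)

Path taken:

┌───────┬───┐
│A → ↓  │   │
│ ╶─┐ ┌─┤ ╷ │
│   │↓│ │ │ │
├─╴ │ │ ╵ │ │
│   │↓│   │ │
│ ┌─┤ └───┤ │
│ │ │B    │ │
│ ╵ └───┐ ╵ │
│       │   │
└───────┴───┘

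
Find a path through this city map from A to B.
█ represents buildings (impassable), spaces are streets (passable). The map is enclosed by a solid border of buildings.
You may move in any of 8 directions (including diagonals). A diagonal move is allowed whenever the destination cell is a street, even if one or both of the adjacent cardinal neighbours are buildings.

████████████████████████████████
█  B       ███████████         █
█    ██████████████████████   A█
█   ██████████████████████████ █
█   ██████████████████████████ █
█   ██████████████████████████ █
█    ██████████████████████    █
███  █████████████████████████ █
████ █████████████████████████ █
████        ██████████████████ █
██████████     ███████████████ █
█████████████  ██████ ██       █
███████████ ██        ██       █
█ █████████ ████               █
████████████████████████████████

Finding the shortest path from A to B:
Movement: 8-directional
Path length: 41 steps
Directions: down → down → down → down → down → down → down → down → down-left → left → left → left → left → down-left → down-left → left → left → left → left → left → left → left → up-left → left → up-left → up-left → left → left → up-left → left → left → left → left → up-left → up → up → up-left → up → up → up → up

Solution:

████████████████████████████████
█  B       ███████████         █
█  ↑ ██████████████████████   A█
█  ↑██████████████████████████↓█
█  ↑██████████████████████████↓█
█  ↑██████████████████████████↓█
█   ↖██████████████████████   ↓█
███ ↑█████████████████████████↓█
████↑█████████████████████████↓█
████ ↖←←←←  ██████████████████↓█
██████████↖←←  ███████████████↙█
█████████████↖ ██████ ██ ↙←←←← █
███████████ ██↖←      ██↙      █
█ █████████ ████↖←←←←←←←       █
████████████████████████████████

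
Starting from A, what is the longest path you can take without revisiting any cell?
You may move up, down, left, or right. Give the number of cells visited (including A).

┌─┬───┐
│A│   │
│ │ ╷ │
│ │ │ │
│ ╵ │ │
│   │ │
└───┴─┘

Finding longest simple path using DFS:
Start: (0, 0)
Longest path visits 9 cells
Path: A → down → down → right → up → up → right → down → down

Solution:

┌─┬───┐
│A│↱ ↓│
│ │ ╷ │
│↓│↑│↓│
│ ╵ │ │
│↳ ↑│B│
└───┴─┘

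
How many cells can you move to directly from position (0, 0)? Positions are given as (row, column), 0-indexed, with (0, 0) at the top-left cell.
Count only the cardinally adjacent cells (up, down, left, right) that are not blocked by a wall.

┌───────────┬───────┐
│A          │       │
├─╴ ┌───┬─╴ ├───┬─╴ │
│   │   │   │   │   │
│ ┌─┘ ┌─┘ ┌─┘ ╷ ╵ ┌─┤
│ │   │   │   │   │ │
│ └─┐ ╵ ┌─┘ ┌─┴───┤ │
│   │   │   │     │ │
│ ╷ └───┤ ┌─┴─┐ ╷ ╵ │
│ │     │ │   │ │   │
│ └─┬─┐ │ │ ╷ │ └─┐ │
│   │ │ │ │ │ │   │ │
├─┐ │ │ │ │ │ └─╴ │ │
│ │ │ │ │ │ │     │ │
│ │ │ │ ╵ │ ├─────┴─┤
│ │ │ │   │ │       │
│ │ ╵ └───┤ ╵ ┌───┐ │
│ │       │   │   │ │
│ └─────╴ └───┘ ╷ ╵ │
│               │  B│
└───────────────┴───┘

Checking passable neighbors of (0, 0):
Neighbors: (0, 1)
Count: 1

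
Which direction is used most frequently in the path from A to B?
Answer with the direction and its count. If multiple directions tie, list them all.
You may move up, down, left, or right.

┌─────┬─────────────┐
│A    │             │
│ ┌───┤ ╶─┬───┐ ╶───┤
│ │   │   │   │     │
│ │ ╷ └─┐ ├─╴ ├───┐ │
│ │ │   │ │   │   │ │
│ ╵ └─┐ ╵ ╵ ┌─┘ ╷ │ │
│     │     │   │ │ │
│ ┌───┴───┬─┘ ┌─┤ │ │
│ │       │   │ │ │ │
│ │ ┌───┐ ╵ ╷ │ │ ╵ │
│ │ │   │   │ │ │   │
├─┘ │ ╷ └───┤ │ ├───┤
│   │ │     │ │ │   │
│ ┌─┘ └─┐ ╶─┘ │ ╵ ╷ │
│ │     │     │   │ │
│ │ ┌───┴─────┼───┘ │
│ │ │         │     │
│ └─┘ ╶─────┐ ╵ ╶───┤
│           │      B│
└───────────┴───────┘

Directions: down, down, down, right, up, up, right, down, right, down, right, up, up, left, up, right, right, right, right, down, right, right, down, down, down, down, left, up, up, up, left, down, left, down, left, down, left, up, left, left, left, down, down, left, down, down, down, right, right, up, right, right, right, right, down, right, right, right
Counts: {'down': 19, 'right': 19, 'up': 10, 'left': 10}
Most common: down and right (tied at 19 times each)

Solution:

┌─────┬─────────────┐
│A    │↱ → → → ↓    │
│ ┌───┤ ╶─┬───┐ ╶───┤
│↓│↱ ↓│↑ ↰│   │↳ → ↓│
│ │ ╷ └─┐ ├─╴ ├───┐ │
│↓│↑│↳ ↓│↑│   │↓ ↰│↓│
│ ╵ └─┐ ╵ ╵ ┌─┘ ╷ │ │
│↳ ↑  │↳ ↑  │↓ ↲│↑│↓│
│ ┌───┴───┬─┘ ┌─┤ │ │
│ │↓ ← ← ↰│↓ ↲│ │↑│↓│
│ │ ┌───┐ ╵ ╷ │ │ ╵ │
│ │↓│   │↑ ↲│ │ │↑ ↲│
├─┘ │ ╷ └───┤ │ ├───┤
│↓ ↲│ │     │ │ │   │
│ ┌─┘ └─┐ ╶─┘ │ ╵ ╷ │
│↓│     │     │   │ │
│ │ ┌───┴─────┼───┘ │
│↓│ │↱ → → → ↓│     │
│ └─┘ ╶─────┐ ╵ ╶───┤
│↳ → ↑      │↳ → → B│
└───────────┴───────┘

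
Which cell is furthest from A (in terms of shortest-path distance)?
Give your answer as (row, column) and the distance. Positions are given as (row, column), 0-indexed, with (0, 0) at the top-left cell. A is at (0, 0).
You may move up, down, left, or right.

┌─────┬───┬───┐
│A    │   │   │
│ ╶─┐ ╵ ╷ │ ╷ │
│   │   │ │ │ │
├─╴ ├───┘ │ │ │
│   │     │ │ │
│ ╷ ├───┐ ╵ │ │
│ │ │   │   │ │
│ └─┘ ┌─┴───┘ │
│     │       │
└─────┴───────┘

Computing BFS distances from A to all cells:
Furthest cell: (4, 3)
Distance: 21 steps

Path from A to the furthest cell:

┌─────┬───┬───┐
│A → ↓│↱ ↓│↱ ↓│
│ ╶─┐ ╵ ╷ │ ╷ │
│   │↳ ↑│↓│↑│↓│
├─╴ ├───┘ │ │ │
│   │    ↓│↑│↓│
│ ╷ ├───┐ ╵ │ │
│ │ │   │↳ ↑│↓│
│ └─┘ ┌─┴───┘ │
│     │B ← ← ↲│
└─────┴───────┘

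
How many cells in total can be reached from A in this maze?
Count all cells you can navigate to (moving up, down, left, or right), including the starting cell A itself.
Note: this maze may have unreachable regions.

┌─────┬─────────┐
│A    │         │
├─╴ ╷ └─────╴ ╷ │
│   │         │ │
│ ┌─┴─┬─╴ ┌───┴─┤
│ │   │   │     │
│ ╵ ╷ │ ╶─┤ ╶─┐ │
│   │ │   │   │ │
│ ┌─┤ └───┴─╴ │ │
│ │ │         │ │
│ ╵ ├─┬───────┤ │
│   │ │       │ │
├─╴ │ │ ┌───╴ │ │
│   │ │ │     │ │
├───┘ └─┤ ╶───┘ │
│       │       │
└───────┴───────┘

Using BFS/flood-fill to find all reachable cells from A:
Maze size: 8 × 8 = 64 total cells
6 cell(s) are walled off and cannot be reached from A.
Reachable cells: 58

Reachable region (· marks reachable cells):

┌─────┬─────────┐
│A · ·│· · · · ·│
├─╴ ╷ └─────╴ ╷ │
│· ·│· · · · ·│·│
│ ┌─┴─┬─╴ ┌───┴─┤
│·│· ·│· ·│· · ·│
│ ╵ ╷ │ ╶─┤ ╶─┐ │
│· ·│·│· ·│· ·│·│
│ ┌─┤ └───┴─╴ │ │
│·│·│· · · · ·│·│
│ ╵ ├─┬───────┤ │
│· ·│ │· · · ·│·│
├─╴ │ │ ┌───╴ │ │
│· ·│ │·│· · ·│·│
├───┘ └─┤ ╶───┘ │
│       │· · · ·│
└───────┴───────┘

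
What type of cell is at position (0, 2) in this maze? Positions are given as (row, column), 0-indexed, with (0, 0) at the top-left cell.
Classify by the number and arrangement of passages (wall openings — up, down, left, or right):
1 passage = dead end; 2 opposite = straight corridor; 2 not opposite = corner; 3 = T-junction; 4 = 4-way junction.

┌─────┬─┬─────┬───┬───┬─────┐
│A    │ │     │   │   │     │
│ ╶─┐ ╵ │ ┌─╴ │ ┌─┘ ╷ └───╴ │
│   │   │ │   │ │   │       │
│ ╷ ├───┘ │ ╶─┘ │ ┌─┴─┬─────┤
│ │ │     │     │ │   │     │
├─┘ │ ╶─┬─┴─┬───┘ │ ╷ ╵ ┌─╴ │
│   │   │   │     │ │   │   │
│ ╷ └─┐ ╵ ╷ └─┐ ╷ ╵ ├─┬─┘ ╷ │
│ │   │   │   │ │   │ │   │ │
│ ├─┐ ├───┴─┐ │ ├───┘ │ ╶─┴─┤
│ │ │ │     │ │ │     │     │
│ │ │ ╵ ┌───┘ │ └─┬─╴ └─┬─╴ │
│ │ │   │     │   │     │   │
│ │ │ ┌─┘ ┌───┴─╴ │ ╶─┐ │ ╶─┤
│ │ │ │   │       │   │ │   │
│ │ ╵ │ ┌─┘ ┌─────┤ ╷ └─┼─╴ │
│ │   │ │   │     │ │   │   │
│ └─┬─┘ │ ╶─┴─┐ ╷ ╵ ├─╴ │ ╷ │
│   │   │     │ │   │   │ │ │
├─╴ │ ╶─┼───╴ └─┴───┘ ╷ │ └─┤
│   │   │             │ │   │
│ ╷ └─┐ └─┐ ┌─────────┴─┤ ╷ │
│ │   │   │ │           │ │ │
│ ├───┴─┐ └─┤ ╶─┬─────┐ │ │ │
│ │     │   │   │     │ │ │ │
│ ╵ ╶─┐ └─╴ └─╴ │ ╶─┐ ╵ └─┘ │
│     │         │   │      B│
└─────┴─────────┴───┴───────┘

Checking cell at (0, 2):
Number of passages: 2
Cell type: corner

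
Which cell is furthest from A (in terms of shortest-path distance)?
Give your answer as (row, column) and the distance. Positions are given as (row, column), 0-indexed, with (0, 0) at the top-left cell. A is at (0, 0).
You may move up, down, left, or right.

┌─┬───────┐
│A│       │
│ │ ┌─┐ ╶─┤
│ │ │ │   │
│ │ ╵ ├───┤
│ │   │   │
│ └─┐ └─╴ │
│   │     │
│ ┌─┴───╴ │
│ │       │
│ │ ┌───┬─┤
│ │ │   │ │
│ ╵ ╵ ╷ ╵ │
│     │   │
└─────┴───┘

Computing BFS distances from A to all cells:
Furthest cell: (1, 4)
Distance: 23 steps

Path from A to the furthest cell:

┌─┬───────┐
│A│↱ → ↓  │
│ │ ┌─┐ ╶─┤
│↓│↑│ │↳ B│
│ │ ╵ ├───┤
│↓│↑ ↰│   │
│ └─┐ └─╴ │
│↓  │↑ ← ↰│
│ ┌─┴───╴ │
│↓│↱ → → ↑│
│ │ ┌───┬─┤
│↓│↑│   │ │
│ ╵ ╵ ╷ ╵ │
│↳ ↑  │   │
└─────┴───┘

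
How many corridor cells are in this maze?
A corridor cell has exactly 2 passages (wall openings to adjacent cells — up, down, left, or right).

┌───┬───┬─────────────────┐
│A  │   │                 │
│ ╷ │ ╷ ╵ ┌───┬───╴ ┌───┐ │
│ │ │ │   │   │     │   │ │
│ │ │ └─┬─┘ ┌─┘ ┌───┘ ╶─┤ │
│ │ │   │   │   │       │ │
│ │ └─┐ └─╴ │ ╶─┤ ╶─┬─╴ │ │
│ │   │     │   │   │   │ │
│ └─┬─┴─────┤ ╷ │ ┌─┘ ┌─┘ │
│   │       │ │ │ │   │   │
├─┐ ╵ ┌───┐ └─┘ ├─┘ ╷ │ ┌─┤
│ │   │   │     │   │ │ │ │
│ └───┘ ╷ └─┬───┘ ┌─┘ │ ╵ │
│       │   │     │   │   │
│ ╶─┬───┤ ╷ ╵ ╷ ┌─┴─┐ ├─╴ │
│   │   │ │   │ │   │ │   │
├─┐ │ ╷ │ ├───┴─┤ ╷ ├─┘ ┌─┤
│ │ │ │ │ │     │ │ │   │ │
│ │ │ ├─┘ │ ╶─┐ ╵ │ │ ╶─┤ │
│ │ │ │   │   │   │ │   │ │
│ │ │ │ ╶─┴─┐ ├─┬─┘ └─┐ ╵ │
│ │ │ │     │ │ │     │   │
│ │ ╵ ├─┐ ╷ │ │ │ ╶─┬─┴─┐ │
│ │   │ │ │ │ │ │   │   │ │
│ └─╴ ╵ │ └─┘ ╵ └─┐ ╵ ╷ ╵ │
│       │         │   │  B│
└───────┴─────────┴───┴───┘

Counting cells with exactly 2 passages:
Total corridor cells: 131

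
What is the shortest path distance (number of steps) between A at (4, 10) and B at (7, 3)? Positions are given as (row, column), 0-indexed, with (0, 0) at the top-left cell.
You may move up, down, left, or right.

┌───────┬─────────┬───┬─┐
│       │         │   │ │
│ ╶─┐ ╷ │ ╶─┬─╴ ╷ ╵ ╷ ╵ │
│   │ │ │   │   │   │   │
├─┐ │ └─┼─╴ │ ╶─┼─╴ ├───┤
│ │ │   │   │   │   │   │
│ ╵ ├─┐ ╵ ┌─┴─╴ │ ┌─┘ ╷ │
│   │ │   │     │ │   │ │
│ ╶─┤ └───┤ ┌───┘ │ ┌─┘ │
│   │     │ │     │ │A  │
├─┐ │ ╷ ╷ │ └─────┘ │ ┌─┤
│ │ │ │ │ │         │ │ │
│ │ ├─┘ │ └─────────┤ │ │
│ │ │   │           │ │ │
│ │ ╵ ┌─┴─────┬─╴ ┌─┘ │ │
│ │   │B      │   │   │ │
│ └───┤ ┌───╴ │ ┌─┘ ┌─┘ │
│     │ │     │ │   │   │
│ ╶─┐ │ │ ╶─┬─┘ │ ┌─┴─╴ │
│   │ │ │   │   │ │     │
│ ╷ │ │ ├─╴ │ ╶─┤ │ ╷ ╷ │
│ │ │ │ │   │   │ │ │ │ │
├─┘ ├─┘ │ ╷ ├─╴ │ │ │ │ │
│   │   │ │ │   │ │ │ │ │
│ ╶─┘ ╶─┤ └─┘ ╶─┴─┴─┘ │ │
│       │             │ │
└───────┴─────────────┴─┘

Finding path from (4, 10) to (7, 3):
Path: (4,10) → (4,11) → (3,11) → (2,11) → (2,10) → (3,10) → (3,9) → (4,9) → (5,9) → (5,8) → (5,7) → (5,6) → (5,5) → (4,5) → (3,5) → (3,6) → (3,7) → (2,7) → (2,6) → (1,6) → (1,7) → (0,7) → (0,6) → (0,5) → (0,4) → (1,4) → (1,5) → (2,5) → (2,4) → (3,4) → (3,3) → (2,3) → (2,2) → (1,2) → (0,2) → (0,1) → (0,0) → (1,0) → (1,1) → (2,1) → (3,1) → (3,0) → (4,0) → (4,1) → (5,1) → (6,1) → (7,1) → (7,2) → (6,2) → (6,3) → (5,3) → (4,3) → (4,4) → (5,4) → (6,4) → (6,5) → (6,6) → (6,7) → (6,8) → (7,8) → (7,7) → (8,7) → (9,7) → (9,6) → (10,6) → (10,7) → (11,7) → (11,6) → (12,6) → (12,5) → (12,4) → (11,4) → (10,4) → (10,5) → (9,5) → (9,4) → (8,4) → (8,5) → (8,6) → (7,6) → (7,5) → (7,4) → (7,3)
Distance: 82 steps

Solution:

┌───────┬─────────┬───┬─┐
│↓ ← ↰  │↓ ← ← ↰  │   │ │
│ ╶─┐ ╷ │ ╶─┬─╴ ╷ ╵ ╷ ╵ │
│↳ ↓│↑│ │↳ ↓│↱ ↑│   │   │
├─┐ │ └─┼─╴ │ ╶─┼─╴ ├───┤
│ │↓│↑ ↰│↓ ↲│↑ ↰│   │↓ ↰│
│ ╵ ├─┐ ╵ ┌─┴─╴ │ ┌─┘ ╷ │
│↓ ↲│ │↑ ↲│↱ → ↑│ │↓ ↲│↑│
│ ╶─┤ └───┤ ┌───┘ │ ┌─┘ │
│↳ ↓│  ↱ ↓│↑│     │↓│A ↑│
├─┐ │ ╷ ╷ │ └─────┘ │ ┌─┤
│ │↓│ │↑│↓│↑ ← ← ← ↲│ │ │
│ │ ├─┘ │ └─────────┤ │ │
│ │↓│↱ ↑│↳ → → → ↓  │ │ │
│ │ ╵ ┌─┴─────┬─╴ ┌─┘ │ │
│ │↳ ↑│B ← ← ↰│↓ ↲│   │ │
│ └───┤ ┌───╴ │ ┌─┘ ┌─┘ │
│     │ │↱ → ↑│↓│   │   │
│ ╶─┐ │ │ ╶─┬─┘ │ ┌─┴─╴ │
│   │ │ │↑ ↰│↓ ↲│ │     │
│ ╷ │ │ ├─╴ │ ╶─┤ │ ╷ ╷ │
│ │ │ │ │↱ ↑│↳ ↓│ │ │ │ │
├─┘ ├─┘ │ ╷ ├─╴ │ │ │ │ │
│   │   │↑│ │↓ ↲│ │ │ │ │
│ ╶─┘ ╶─┤ └─┘ ╶─┴─┴─┘ │ │
│       │↑ ← ↲        │ │
└───────┴─────────────┴─┘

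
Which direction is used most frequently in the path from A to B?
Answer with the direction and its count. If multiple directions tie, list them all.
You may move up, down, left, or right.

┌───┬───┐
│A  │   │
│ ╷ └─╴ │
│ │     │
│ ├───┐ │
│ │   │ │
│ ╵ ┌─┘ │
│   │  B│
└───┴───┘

Directions: right, down, right, right, down, down
Counts: {'right': 3, 'down': 3}
Most common: down and right (tied at 3 times each)

Solution:

┌───┬───┐
│A ↓│   │
│ ╷ └─╴ │
│ │↳ → ↓│
│ ├───┐ │
│ │   │↓│
│ ╵ ┌─┘ │
│   │  B│
└───┴───┘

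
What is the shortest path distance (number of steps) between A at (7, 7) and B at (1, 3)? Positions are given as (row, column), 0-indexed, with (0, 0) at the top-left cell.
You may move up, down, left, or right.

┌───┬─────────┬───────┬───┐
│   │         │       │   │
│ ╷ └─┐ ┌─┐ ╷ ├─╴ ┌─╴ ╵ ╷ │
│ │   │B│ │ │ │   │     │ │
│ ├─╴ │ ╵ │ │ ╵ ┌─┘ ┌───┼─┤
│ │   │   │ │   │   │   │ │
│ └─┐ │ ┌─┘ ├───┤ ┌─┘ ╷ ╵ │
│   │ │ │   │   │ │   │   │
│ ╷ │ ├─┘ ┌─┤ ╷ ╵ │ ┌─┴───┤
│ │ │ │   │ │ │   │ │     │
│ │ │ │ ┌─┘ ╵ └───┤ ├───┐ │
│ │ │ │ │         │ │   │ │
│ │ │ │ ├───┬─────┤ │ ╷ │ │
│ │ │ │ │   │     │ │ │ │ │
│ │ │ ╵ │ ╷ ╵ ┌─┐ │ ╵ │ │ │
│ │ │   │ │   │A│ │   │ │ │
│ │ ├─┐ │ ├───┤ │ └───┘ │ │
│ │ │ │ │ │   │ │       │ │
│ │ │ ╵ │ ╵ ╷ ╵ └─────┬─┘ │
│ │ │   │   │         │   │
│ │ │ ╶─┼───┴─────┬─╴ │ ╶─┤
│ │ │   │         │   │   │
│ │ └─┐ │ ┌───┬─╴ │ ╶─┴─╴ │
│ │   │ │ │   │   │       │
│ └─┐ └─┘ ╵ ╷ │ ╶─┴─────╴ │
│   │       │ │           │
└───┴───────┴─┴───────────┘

Finding path from (7, 7) to (1, 3):
Path: (7,7) → (8,7) → (9,7) → (9,8) → (9,9) → (9,10) → (10,10) → (10,9) → (11,9) → (11,10) → (11,11) → (11,12) → (12,12) → (12,11) → (12,10) → (12,9) → (12,8) → (12,7) → (11,7) → (11,8) → (10,8) → (10,7) → (10,6) → (10,5) → (10,4) → (11,4) → (12,4) → (12,3) → (12,2) → (11,2) → (11,1) → (10,1) → (9,1) → (8,1) → (7,1) → (6,1) → (5,1) → (4,1) → (3,1) → (3,0) → (2,0) → (1,0) → (0,0) → (0,1) → (1,1) → (1,2) → (2,2) → (3,2) → (4,2) → (5,2) → (6,2) → (7,2) → (7,3) → (6,3) → (5,3) → (4,3) → (4,4) → (3,4) → (3,5) → (2,5) → (1,5) → (0,5) → (0,4) → (0,3) → (1,3)
Distance: 64 steps

Solution:

┌───┬─────────┬───────┬───┐
│↱ ↓│  ↓ ← ↰  │       │   │
│ ╷ └─┐ ┌─┐ ╷ ├─╴ ┌─╴ ╵ ╷ │
│↑│↳ ↓│B│ │↑│ │   │     │ │
│ ├─╴ │ ╵ │ │ ╵ ┌─┘ ┌───┼─┤
│↑│  ↓│   │↑│   │   │   │ │
│ └─┐ │ ┌─┘ ├───┤ ┌─┘ ╷ ╵ │
│↑ ↰│↓│ │↱ ↑│   │ │   │   │
│ ╷ │ ├─┘ ┌─┤ ╷ ╵ │ ┌─┴───┤
│ │↑│↓│↱ ↑│ │ │   │ │     │
│ │ │ │ ┌─┘ ╵ └───┤ ├───┐ │
│ │↑│↓│↑│         │ │   │ │
│ │ │ │ ├───┬─────┤ │ ╷ │ │
│ │↑│↓│↑│   │     │ │ │ │ │
│ │ │ ╵ │ ╷ ╵ ┌─┐ │ ╵ │ │ │
│ │↑│↳ ↑│ │   │A│ │   │ │ │
│ │ ├─┐ │ ├───┤ │ └───┘ │ │
│ │↑│ │ │ │   │↓│       │ │
│ │ │ ╵ │ ╵ ╷ ╵ └─────┬─┘ │
│ │↑│   │   │  ↳ → → ↓│   │
│ │ │ ╶─┼───┴─────┬─╴ │ ╶─┤
│ │↑│   │↓ ← ← ← ↰│↓ ↲│   │
│ │ └─┐ │ ┌───┬─╴ │ ╶─┴─╴ │
│ │↑ ↰│ │↓│   │↱ ↑│↳ → → ↓│
│ └─┐ └─┘ ╵ ╷ │ ╶─┴─────╴ │
│   │↑ ← ↲  │ │↑ ← ← ← ← ↲│
└───┴───────┴─┴───────────┘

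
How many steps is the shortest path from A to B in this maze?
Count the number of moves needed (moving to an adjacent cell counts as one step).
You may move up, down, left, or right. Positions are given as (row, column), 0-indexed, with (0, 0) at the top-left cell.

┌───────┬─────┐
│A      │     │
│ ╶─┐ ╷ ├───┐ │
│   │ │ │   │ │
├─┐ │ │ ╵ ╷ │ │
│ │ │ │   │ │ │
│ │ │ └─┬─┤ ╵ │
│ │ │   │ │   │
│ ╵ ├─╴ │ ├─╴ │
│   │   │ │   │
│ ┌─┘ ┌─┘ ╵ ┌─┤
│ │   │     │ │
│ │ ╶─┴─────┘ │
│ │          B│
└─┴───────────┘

Using BFS to find shortest path:
Start: (0, 0), End: (6, 6)
Path found:
(0,0) → (0,1) → (0,2) → (1,2) → (2,2) → (3,2) → (3,3) → (4,3) → (4,2) → (5,2) → (5,1) → (6,1) → (6,2) → (6,3) → (6,4) → (6,5) → (6,6)
Number of steps: 16

Solution:

┌───────┬─────┐
│A → ↓  │     │
│ ╶─┐ ╷ ├───┐ │
│   │↓│ │   │ │
├─┐ │ │ ╵ ╷ │ │
│ │ │↓│   │ │ │
│ │ │ └─┬─┤ ╵ │
│ │ │↳ ↓│ │   │
│ ╵ ├─╴ │ ├─╴ │
│   │↓ ↲│ │   │
│ ┌─┘ ┌─┘ ╵ ┌─┤
│ │↓ ↲│     │ │
│ │ ╶─┴─────┘ │
│ │↳ → → → → B│
└─┴───────────┘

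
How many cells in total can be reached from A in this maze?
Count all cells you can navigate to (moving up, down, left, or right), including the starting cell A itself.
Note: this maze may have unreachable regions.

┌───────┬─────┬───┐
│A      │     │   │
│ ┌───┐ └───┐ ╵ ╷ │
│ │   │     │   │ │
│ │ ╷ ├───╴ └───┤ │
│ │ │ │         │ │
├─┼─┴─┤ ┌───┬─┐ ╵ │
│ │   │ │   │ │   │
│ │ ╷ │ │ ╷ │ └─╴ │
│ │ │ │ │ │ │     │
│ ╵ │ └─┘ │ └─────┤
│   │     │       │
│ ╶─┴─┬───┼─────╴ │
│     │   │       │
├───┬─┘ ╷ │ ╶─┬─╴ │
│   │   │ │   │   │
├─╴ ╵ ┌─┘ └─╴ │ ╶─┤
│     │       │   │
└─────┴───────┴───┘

Using BFS/flood-fill to find all reachable cells from A:
Maze size: 9 × 9 = 81 total cells
50 cell(s) are walled off and cannot be reached from A.
Reachable cells: 31

Reachable region (· marks reachable cells):

┌───────┬─────┬───┐
│A · · ·│· · ·│· ·│
│ ┌───┐ └───┐ ╵ ╷ │
│·│   │· · ·│· ·│·│
│ │ ╷ ├───╴ └───┤ │
│·│ │ │· · · · ·│·│
├─┼─┴─┤ ┌───┬─┐ ╵ │
│ │   │·│   │·│· ·│
│ │ ╷ │ │ ╷ │ └─╴ │
│ │ │ │·│ │ │· · ·│
│ ╵ │ └─┘ │ └─────┤
│   │     │       │
│ ╶─┴─┬───┼─────╴ │
│     │   │       │
├───┬─┘ ╷ │ ╶─┬─╴ │
│   │   │ │   │   │
├─╴ ╵ ┌─┘ └─╴ │ ╶─┤
│     │       │   │
└─────┴───────┴───┘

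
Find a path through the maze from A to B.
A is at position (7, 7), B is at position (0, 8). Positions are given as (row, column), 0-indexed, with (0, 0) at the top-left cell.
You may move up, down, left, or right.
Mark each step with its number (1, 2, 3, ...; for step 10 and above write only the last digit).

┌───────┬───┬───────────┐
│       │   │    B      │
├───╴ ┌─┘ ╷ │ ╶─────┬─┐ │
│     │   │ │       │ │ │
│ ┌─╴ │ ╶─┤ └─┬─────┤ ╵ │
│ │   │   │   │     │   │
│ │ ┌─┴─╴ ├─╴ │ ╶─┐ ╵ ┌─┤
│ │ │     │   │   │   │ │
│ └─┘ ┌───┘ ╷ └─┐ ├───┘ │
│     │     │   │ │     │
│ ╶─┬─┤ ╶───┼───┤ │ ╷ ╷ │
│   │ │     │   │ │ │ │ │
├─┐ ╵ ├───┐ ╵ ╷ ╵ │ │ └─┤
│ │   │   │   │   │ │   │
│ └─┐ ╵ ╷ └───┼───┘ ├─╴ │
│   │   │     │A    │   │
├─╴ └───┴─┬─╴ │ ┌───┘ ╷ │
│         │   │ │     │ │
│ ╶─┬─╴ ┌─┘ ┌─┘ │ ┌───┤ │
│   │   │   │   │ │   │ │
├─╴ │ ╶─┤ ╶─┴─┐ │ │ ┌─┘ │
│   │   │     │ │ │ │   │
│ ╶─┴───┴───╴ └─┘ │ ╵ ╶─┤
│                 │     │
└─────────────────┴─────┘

Finding the shortest path from (7, 7) to (0, 8):
Path length: 82 steps
Directions: right → right → up → up → up → right → down → down → right → down → left → down → left → left → down → down → down → left → left → up → left → left → up → right → up → right → up → left → left → up → left → down → left → up → left → up → left → up → right → right → up → right → right → up → left → up → right → up → right → down → down → right → down → left → down → left → left → down → right → right → down → right → up → right → down → right → up → up → up → left → up → right → right → down → right → up → right → up → up → left → left → left

Solution:

┌───────┬───┬───────────┐
│       │8 9│    B 1 0 9│
├───╴ ┌─┘ ╷ │ ╶─────┬─┐ │
│     │6 7│0│       │ │8│
│ ┌─╴ │ ╶─┤ └─┬─────┤ ╵ │
│ │   │5 4│1 2│1 2 3│6 7│
│ │ ┌─┴─╴ ├─╴ │ ╶─┐ ╵ ┌─┤
│ │ │1 2 3│4 3│0 9│4 5│ │
│ └─┘ ┌───┘ ╷ └─┐ ├───┘ │
│8 9 0│7 6 5│   │8│5 6  │
│ ╶─┬─┤ ╶───┼───┤ │ ╷ ╷ │
│7 6│ │8 9 0│3 4│7│4│7│ │
├─┐ ╵ ├───┐ ╵ ╷ ╵ │ │ └─┤
│ │5 4│1 0│1 2│5 6│3│8 9│
│ └─┐ ╵ ╷ └───┼───┘ ├─╴ │
│   │3 2│9 8 7│A 1 2│1 0│
├─╴ └───┴─┬─╴ │ ┌───┘ ╷ │
│         │5 6│ │4 3 2│ │
│ ╶─┬─╴ ┌─┘ ┌─┘ │ ┌───┤ │
│   │   │3 4│   │5│   │ │
├─╴ │ ╶─┤ ╶─┴─┐ │ │ ┌─┘ │
│   │   │2 1 0│ │6│ │   │
│ ╶─┴───┴───╴ └─┘ │ ╵ ╶─┤
│            9 8 7│     │
└─────────────────┴─────┘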